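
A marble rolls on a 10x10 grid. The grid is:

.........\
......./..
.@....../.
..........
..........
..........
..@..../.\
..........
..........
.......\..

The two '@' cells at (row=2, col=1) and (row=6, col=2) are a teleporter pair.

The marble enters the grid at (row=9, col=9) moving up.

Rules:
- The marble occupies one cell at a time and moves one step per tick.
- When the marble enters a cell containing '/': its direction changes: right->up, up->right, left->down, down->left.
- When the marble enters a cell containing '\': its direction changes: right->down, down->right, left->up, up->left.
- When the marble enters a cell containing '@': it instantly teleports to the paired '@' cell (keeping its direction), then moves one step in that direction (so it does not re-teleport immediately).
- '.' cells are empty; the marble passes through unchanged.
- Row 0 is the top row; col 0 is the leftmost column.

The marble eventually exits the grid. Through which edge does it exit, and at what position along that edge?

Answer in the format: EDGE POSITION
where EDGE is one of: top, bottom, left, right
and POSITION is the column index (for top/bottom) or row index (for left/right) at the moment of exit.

Step 1: enter (9,9), '.' pass, move up to (8,9)
Step 2: enter (8,9), '.' pass, move up to (7,9)
Step 3: enter (7,9), '.' pass, move up to (6,9)
Step 4: enter (6,9), '\' deflects up->left, move left to (6,8)
Step 5: enter (6,8), '.' pass, move left to (6,7)
Step 6: enter (6,7), '/' deflects left->down, move down to (7,7)
Step 7: enter (7,7), '.' pass, move down to (8,7)
Step 8: enter (8,7), '.' pass, move down to (9,7)
Step 9: enter (9,7), '\' deflects down->right, move right to (9,8)
Step 10: enter (9,8), '.' pass, move right to (9,9)
Step 11: enter (9,9), '.' pass, move right to (9,10)
Step 12: at (9,10) — EXIT via right edge, pos 9

Answer: right 9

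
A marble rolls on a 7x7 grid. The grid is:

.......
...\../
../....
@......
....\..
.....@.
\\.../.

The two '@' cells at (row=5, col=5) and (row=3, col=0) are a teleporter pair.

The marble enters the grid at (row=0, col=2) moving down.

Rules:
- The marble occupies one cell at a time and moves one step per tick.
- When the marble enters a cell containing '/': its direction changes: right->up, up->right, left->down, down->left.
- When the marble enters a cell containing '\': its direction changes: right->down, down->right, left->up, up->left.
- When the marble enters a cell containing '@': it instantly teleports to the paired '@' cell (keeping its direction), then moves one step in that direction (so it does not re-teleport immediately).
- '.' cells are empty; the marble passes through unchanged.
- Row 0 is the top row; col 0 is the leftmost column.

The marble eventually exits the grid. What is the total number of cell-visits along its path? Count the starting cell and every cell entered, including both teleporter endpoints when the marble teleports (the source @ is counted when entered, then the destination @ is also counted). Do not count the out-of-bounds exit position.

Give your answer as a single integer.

Step 1: enter (0,2), '.' pass, move down to (1,2)
Step 2: enter (1,2), '.' pass, move down to (2,2)
Step 3: enter (2,2), '/' deflects down->left, move left to (2,1)
Step 4: enter (2,1), '.' pass, move left to (2,0)
Step 5: enter (2,0), '.' pass, move left to (2,-1)
Step 6: at (2,-1) — EXIT via left edge, pos 2
Path length (cell visits): 5

Answer: 5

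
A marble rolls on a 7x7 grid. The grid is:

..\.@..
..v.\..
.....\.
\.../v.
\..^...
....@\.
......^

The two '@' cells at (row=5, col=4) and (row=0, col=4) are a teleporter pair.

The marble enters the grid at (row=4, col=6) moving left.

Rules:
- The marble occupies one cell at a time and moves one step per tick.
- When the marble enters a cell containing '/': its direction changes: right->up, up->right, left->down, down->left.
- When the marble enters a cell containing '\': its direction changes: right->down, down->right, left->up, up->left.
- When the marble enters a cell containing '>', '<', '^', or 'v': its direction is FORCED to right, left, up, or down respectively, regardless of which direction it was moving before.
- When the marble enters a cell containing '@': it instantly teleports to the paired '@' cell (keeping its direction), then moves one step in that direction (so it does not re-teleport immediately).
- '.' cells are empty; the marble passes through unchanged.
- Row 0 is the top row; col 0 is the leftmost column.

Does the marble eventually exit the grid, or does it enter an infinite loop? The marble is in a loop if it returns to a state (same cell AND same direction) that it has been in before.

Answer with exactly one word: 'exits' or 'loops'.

Step 1: enter (4,6), '.' pass, move left to (4,5)
Step 2: enter (4,5), '.' pass, move left to (4,4)
Step 3: enter (4,4), '.' pass, move left to (4,3)
Step 4: enter (4,3), '^' forces left->up, move up to (3,3)
Step 5: enter (3,3), '.' pass, move up to (2,3)
Step 6: enter (2,3), '.' pass, move up to (1,3)
Step 7: enter (1,3), '.' pass, move up to (0,3)
Step 8: enter (0,3), '.' pass, move up to (-1,3)
Step 9: at (-1,3) — EXIT via top edge, pos 3

Answer: exits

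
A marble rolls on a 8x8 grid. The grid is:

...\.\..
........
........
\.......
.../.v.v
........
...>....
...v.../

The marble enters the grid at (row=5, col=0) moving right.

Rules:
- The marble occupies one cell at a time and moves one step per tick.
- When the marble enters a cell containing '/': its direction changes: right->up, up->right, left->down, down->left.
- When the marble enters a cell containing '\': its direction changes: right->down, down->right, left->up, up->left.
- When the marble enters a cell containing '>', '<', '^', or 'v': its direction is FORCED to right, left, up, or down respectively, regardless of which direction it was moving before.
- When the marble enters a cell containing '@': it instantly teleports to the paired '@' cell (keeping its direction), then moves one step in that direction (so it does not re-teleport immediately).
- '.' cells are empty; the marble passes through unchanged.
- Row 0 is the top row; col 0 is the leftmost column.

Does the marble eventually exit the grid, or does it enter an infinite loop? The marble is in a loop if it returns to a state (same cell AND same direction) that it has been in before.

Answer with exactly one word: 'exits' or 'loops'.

Step 1: enter (5,0), '.' pass, move right to (5,1)
Step 2: enter (5,1), '.' pass, move right to (5,2)
Step 3: enter (5,2), '.' pass, move right to (5,3)
Step 4: enter (5,3), '.' pass, move right to (5,4)
Step 5: enter (5,4), '.' pass, move right to (5,5)
Step 6: enter (5,5), '.' pass, move right to (5,6)
Step 7: enter (5,6), '.' pass, move right to (5,7)
Step 8: enter (5,7), '.' pass, move right to (5,8)
Step 9: at (5,8) — EXIT via right edge, pos 5

Answer: exits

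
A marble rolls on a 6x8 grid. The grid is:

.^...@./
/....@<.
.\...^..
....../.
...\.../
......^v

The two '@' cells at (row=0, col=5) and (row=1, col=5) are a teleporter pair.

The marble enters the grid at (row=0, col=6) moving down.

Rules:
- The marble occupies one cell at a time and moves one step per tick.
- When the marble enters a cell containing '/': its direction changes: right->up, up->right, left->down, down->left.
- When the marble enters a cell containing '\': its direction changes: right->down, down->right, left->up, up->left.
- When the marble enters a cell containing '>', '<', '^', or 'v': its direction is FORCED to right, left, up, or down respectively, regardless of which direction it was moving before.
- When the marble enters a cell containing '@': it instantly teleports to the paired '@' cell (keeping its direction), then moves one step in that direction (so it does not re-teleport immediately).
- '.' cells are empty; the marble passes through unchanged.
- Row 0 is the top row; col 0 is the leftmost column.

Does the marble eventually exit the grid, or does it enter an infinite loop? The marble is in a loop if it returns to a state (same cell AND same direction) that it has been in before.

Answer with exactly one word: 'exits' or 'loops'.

Step 1: enter (0,6), '.' pass, move down to (1,6)
Step 2: enter (1,6), '<' forces down->left, move left to (1,5)
Step 3: enter (1,5), '@' teleport (1,5)->(0,5), also enter (0,5), move left to (0,4)
Step 4: enter (0,4), '.' pass, move left to (0,3)
Step 5: enter (0,3), '.' pass, move left to (0,2)
Step 6: enter (0,2), '.' pass, move left to (0,1)
Step 7: enter (0,1), '^' forces left->up, move up to (-1,1)
Step 8: at (-1,1) — EXIT via top edge, pos 1

Answer: exits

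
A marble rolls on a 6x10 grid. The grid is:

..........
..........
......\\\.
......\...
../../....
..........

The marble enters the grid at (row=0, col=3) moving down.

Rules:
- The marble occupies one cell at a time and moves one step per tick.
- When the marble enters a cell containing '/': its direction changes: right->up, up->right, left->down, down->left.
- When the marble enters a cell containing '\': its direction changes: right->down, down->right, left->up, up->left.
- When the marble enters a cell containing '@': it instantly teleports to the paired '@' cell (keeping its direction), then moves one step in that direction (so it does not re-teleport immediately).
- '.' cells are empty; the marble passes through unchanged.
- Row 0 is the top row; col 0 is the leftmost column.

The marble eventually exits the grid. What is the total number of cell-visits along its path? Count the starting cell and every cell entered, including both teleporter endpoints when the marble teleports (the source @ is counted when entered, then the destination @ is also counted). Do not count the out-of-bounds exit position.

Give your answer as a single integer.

Answer: 6

Derivation:
Step 1: enter (0,3), '.' pass, move down to (1,3)
Step 2: enter (1,3), '.' pass, move down to (2,3)
Step 3: enter (2,3), '.' pass, move down to (3,3)
Step 4: enter (3,3), '.' pass, move down to (4,3)
Step 5: enter (4,3), '.' pass, move down to (5,3)
Step 6: enter (5,3), '.' pass, move down to (6,3)
Step 7: at (6,3) — EXIT via bottom edge, pos 3
Path length (cell visits): 6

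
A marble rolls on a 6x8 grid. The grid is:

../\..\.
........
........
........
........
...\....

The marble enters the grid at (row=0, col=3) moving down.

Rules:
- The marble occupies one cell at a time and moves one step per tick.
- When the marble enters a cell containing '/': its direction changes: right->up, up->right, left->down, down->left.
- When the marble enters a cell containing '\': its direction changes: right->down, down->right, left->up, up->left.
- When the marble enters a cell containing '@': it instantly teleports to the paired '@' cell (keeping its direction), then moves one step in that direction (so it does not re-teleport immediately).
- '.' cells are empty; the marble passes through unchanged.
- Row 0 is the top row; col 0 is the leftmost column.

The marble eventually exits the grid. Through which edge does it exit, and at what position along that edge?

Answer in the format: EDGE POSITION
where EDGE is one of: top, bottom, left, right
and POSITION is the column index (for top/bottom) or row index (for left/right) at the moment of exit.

Step 1: enter (0,3), '\' deflects down->right, move right to (0,4)
Step 2: enter (0,4), '.' pass, move right to (0,5)
Step 3: enter (0,5), '.' pass, move right to (0,6)
Step 4: enter (0,6), '\' deflects right->down, move down to (1,6)
Step 5: enter (1,6), '.' pass, move down to (2,6)
Step 6: enter (2,6), '.' pass, move down to (3,6)
Step 7: enter (3,6), '.' pass, move down to (4,6)
Step 8: enter (4,6), '.' pass, move down to (5,6)
Step 9: enter (5,6), '.' pass, move down to (6,6)
Step 10: at (6,6) — EXIT via bottom edge, pos 6

Answer: bottom 6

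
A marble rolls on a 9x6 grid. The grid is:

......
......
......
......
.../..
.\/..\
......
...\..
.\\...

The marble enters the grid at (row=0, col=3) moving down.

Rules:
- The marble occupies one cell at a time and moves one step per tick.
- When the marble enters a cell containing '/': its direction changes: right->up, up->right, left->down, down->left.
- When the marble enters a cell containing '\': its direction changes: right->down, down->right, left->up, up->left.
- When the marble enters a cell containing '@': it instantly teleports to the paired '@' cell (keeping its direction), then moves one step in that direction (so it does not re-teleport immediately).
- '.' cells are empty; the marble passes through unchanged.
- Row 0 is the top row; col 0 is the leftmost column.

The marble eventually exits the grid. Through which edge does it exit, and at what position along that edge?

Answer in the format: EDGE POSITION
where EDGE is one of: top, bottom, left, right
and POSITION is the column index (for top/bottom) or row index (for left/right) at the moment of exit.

Step 1: enter (0,3), '.' pass, move down to (1,3)
Step 2: enter (1,3), '.' pass, move down to (2,3)
Step 3: enter (2,3), '.' pass, move down to (3,3)
Step 4: enter (3,3), '.' pass, move down to (4,3)
Step 5: enter (4,3), '/' deflects down->left, move left to (4,2)
Step 6: enter (4,2), '.' pass, move left to (4,1)
Step 7: enter (4,1), '.' pass, move left to (4,0)
Step 8: enter (4,0), '.' pass, move left to (4,-1)
Step 9: at (4,-1) — EXIT via left edge, pos 4

Answer: left 4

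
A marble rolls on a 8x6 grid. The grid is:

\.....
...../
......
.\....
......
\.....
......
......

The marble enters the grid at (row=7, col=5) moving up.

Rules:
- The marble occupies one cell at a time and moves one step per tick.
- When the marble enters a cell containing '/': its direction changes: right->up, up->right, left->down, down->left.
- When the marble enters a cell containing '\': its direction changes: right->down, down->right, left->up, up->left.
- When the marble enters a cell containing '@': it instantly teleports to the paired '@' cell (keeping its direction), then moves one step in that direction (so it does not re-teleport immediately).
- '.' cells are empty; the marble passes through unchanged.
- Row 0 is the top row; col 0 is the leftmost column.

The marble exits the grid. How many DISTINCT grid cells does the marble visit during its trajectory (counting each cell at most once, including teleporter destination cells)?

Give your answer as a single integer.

Answer: 7

Derivation:
Step 1: enter (7,5), '.' pass, move up to (6,5)
Step 2: enter (6,5), '.' pass, move up to (5,5)
Step 3: enter (5,5), '.' pass, move up to (4,5)
Step 4: enter (4,5), '.' pass, move up to (3,5)
Step 5: enter (3,5), '.' pass, move up to (2,5)
Step 6: enter (2,5), '.' pass, move up to (1,5)
Step 7: enter (1,5), '/' deflects up->right, move right to (1,6)
Step 8: at (1,6) — EXIT via right edge, pos 1
Distinct cells visited: 7 (path length 7)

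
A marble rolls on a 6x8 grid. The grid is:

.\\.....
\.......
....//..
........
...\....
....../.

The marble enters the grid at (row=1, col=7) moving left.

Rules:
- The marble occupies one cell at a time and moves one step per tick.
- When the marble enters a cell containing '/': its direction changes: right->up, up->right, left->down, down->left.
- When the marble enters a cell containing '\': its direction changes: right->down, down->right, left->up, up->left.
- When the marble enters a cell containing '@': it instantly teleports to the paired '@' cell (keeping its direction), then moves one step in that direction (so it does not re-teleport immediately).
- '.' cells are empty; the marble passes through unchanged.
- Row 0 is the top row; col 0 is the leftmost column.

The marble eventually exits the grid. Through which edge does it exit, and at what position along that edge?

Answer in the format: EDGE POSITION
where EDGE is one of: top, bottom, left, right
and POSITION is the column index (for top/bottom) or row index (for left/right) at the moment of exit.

Step 1: enter (1,7), '.' pass, move left to (1,6)
Step 2: enter (1,6), '.' pass, move left to (1,5)
Step 3: enter (1,5), '.' pass, move left to (1,4)
Step 4: enter (1,4), '.' pass, move left to (1,3)
Step 5: enter (1,3), '.' pass, move left to (1,2)
Step 6: enter (1,2), '.' pass, move left to (1,1)
Step 7: enter (1,1), '.' pass, move left to (1,0)
Step 8: enter (1,0), '\' deflects left->up, move up to (0,0)
Step 9: enter (0,0), '.' pass, move up to (-1,0)
Step 10: at (-1,0) — EXIT via top edge, pos 0

Answer: top 0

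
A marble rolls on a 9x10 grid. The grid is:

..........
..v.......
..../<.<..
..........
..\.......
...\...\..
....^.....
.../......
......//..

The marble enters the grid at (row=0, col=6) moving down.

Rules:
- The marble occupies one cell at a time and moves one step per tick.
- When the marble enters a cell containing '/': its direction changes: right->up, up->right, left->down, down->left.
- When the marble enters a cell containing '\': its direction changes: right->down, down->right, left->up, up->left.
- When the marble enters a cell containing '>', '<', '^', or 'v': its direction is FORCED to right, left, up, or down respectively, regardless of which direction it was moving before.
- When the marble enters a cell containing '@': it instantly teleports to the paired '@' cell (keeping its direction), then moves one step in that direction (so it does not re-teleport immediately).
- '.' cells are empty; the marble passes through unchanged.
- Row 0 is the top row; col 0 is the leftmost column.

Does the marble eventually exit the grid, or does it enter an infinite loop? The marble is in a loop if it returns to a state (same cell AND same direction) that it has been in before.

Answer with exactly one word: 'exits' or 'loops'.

Step 1: enter (0,6), '.' pass, move down to (1,6)
Step 2: enter (1,6), '.' pass, move down to (2,6)
Step 3: enter (2,6), '.' pass, move down to (3,6)
Step 4: enter (3,6), '.' pass, move down to (4,6)
Step 5: enter (4,6), '.' pass, move down to (5,6)
Step 6: enter (5,6), '.' pass, move down to (6,6)
Step 7: enter (6,6), '.' pass, move down to (7,6)
Step 8: enter (7,6), '.' pass, move down to (8,6)
Step 9: enter (8,6), '/' deflects down->left, move left to (8,5)
Step 10: enter (8,5), '.' pass, move left to (8,4)
Step 11: enter (8,4), '.' pass, move left to (8,3)
Step 12: enter (8,3), '.' pass, move left to (8,2)
Step 13: enter (8,2), '.' pass, move left to (8,1)
Step 14: enter (8,1), '.' pass, move left to (8,0)
Step 15: enter (8,0), '.' pass, move left to (8,-1)
Step 16: at (8,-1) — EXIT via left edge, pos 8

Answer: exits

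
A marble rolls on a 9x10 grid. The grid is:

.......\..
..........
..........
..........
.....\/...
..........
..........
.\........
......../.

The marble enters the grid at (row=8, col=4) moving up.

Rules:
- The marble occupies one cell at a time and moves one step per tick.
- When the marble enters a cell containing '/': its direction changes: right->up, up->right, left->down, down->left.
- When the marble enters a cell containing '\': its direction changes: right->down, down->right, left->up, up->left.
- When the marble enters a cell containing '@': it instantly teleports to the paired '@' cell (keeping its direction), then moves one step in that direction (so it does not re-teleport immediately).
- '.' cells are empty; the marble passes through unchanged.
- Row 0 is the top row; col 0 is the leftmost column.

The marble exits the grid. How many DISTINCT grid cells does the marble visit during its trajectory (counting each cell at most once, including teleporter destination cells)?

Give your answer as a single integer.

Step 1: enter (8,4), '.' pass, move up to (7,4)
Step 2: enter (7,4), '.' pass, move up to (6,4)
Step 3: enter (6,4), '.' pass, move up to (5,4)
Step 4: enter (5,4), '.' pass, move up to (4,4)
Step 5: enter (4,4), '.' pass, move up to (3,4)
Step 6: enter (3,4), '.' pass, move up to (2,4)
Step 7: enter (2,4), '.' pass, move up to (1,4)
Step 8: enter (1,4), '.' pass, move up to (0,4)
Step 9: enter (0,4), '.' pass, move up to (-1,4)
Step 10: at (-1,4) — EXIT via top edge, pos 4
Distinct cells visited: 9 (path length 9)

Answer: 9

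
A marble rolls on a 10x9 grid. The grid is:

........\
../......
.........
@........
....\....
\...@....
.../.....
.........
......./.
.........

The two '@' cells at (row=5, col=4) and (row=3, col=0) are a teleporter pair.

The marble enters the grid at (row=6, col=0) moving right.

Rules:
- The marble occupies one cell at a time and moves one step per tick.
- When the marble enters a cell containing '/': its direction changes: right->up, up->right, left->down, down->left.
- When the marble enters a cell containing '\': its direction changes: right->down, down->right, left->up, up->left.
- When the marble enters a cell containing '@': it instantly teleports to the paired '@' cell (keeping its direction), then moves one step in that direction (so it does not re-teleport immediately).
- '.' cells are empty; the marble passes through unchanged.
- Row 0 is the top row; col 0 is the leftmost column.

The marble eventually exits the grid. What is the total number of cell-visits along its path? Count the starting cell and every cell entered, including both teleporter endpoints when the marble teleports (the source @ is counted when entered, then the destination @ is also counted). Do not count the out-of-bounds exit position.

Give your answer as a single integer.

Step 1: enter (6,0), '.' pass, move right to (6,1)
Step 2: enter (6,1), '.' pass, move right to (6,2)
Step 3: enter (6,2), '.' pass, move right to (6,3)
Step 4: enter (6,3), '/' deflects right->up, move up to (5,3)
Step 5: enter (5,3), '.' pass, move up to (4,3)
Step 6: enter (4,3), '.' pass, move up to (3,3)
Step 7: enter (3,3), '.' pass, move up to (2,3)
Step 8: enter (2,3), '.' pass, move up to (1,3)
Step 9: enter (1,3), '.' pass, move up to (0,3)
Step 10: enter (0,3), '.' pass, move up to (-1,3)
Step 11: at (-1,3) — EXIT via top edge, pos 3
Path length (cell visits): 10

Answer: 10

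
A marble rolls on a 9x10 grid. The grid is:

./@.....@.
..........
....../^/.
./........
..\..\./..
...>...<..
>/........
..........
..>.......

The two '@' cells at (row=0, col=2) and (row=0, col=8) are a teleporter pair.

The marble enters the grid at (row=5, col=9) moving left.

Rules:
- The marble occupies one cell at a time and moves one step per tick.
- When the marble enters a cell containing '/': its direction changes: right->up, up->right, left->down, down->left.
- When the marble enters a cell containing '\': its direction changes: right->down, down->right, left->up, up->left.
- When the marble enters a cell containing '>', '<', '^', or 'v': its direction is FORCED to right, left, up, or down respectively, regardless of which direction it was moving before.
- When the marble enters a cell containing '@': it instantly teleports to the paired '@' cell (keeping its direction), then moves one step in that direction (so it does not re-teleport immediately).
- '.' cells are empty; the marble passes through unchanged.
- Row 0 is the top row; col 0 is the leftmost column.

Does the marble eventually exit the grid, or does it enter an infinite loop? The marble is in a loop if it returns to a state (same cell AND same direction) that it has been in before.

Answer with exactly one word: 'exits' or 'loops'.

Step 1: enter (5,9), '.' pass, move left to (5,8)
Step 2: enter (5,8), '.' pass, move left to (5,7)
Step 3: enter (5,7), '<' forces left->left, move left to (5,6)
Step 4: enter (5,6), '.' pass, move left to (5,5)
Step 5: enter (5,5), '.' pass, move left to (5,4)
Step 6: enter (5,4), '.' pass, move left to (5,3)
Step 7: enter (5,3), '>' forces left->right, move right to (5,4)
Step 8: enter (5,4), '.' pass, move right to (5,5)
Step 9: enter (5,5), '.' pass, move right to (5,6)
Step 10: enter (5,6), '.' pass, move right to (5,7)
Step 11: enter (5,7), '<' forces right->left, move left to (5,6)
Step 12: at (5,6) dir=left — LOOP DETECTED (seen before)

Answer: loops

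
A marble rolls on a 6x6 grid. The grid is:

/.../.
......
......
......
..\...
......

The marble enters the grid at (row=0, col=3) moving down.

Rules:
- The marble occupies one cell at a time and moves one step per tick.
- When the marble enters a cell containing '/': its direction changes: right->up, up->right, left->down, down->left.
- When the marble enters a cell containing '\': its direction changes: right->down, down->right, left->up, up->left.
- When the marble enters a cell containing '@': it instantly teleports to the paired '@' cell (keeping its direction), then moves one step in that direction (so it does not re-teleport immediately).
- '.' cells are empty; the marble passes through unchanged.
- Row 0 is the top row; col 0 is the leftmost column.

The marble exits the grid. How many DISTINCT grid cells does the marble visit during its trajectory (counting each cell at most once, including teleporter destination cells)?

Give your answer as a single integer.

Step 1: enter (0,3), '.' pass, move down to (1,3)
Step 2: enter (1,3), '.' pass, move down to (2,3)
Step 3: enter (2,3), '.' pass, move down to (3,3)
Step 4: enter (3,3), '.' pass, move down to (4,3)
Step 5: enter (4,3), '.' pass, move down to (5,3)
Step 6: enter (5,3), '.' pass, move down to (6,3)
Step 7: at (6,3) — EXIT via bottom edge, pos 3
Distinct cells visited: 6 (path length 6)

Answer: 6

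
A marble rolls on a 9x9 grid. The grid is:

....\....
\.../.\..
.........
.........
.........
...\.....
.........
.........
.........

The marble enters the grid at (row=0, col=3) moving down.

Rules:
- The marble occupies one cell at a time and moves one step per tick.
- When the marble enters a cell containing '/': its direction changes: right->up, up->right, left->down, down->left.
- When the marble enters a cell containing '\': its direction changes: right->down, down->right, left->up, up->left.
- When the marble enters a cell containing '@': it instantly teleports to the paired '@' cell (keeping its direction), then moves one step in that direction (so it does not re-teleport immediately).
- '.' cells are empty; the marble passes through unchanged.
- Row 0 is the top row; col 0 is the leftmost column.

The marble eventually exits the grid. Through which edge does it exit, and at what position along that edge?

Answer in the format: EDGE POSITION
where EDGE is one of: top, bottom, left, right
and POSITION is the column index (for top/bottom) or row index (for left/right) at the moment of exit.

Step 1: enter (0,3), '.' pass, move down to (1,3)
Step 2: enter (1,3), '.' pass, move down to (2,3)
Step 3: enter (2,3), '.' pass, move down to (3,3)
Step 4: enter (3,3), '.' pass, move down to (4,3)
Step 5: enter (4,3), '.' pass, move down to (5,3)
Step 6: enter (5,3), '\' deflects down->right, move right to (5,4)
Step 7: enter (5,4), '.' pass, move right to (5,5)
Step 8: enter (5,5), '.' pass, move right to (5,6)
Step 9: enter (5,6), '.' pass, move right to (5,7)
Step 10: enter (5,7), '.' pass, move right to (5,8)
Step 11: enter (5,8), '.' pass, move right to (5,9)
Step 12: at (5,9) — EXIT via right edge, pos 5

Answer: right 5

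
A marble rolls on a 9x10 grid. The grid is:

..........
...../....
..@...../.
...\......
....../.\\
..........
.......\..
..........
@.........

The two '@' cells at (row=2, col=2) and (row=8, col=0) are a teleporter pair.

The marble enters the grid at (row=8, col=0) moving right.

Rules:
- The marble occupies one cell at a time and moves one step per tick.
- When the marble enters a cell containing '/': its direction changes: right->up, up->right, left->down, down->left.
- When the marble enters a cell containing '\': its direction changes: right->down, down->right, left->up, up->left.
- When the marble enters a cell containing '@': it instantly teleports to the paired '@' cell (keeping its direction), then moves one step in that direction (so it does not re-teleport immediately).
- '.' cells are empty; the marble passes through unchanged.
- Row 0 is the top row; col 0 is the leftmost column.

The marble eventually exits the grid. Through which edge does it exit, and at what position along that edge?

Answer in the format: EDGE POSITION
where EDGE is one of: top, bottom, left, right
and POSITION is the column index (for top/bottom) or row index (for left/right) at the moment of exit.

Step 1: enter (8,0), '@' teleport (8,0)->(2,2), also enter (2,2), move right to (2,3)
Step 2: enter (2,3), '.' pass, move right to (2,4)
Step 3: enter (2,4), '.' pass, move right to (2,5)
Step 4: enter (2,5), '.' pass, move right to (2,6)
Step 5: enter (2,6), '.' pass, move right to (2,7)
Step 6: enter (2,7), '.' pass, move right to (2,8)
Step 7: enter (2,8), '/' deflects right->up, move up to (1,8)
Step 8: enter (1,8), '.' pass, move up to (0,8)
Step 9: enter (0,8), '.' pass, move up to (-1,8)
Step 10: at (-1,8) — EXIT via top edge, pos 8

Answer: top 8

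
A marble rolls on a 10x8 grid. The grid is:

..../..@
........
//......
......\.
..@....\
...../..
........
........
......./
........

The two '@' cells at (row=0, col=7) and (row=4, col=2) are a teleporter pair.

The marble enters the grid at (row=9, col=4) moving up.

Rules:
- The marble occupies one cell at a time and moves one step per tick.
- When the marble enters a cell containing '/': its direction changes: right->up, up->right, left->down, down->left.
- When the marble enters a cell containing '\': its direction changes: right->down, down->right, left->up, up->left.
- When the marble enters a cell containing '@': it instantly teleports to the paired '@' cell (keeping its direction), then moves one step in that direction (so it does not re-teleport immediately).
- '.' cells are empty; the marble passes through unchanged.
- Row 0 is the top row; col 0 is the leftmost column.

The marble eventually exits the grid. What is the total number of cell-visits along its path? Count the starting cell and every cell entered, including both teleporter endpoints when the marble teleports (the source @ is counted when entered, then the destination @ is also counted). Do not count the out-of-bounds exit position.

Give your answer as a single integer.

Step 1: enter (9,4), '.' pass, move up to (8,4)
Step 2: enter (8,4), '.' pass, move up to (7,4)
Step 3: enter (7,4), '.' pass, move up to (6,4)
Step 4: enter (6,4), '.' pass, move up to (5,4)
Step 5: enter (5,4), '.' pass, move up to (4,4)
Step 6: enter (4,4), '.' pass, move up to (3,4)
Step 7: enter (3,4), '.' pass, move up to (2,4)
Step 8: enter (2,4), '.' pass, move up to (1,4)
Step 9: enter (1,4), '.' pass, move up to (0,4)
Step 10: enter (0,4), '/' deflects up->right, move right to (0,5)
Step 11: enter (0,5), '.' pass, move right to (0,6)
Step 12: enter (0,6), '.' pass, move right to (0,7)
Step 13: enter (0,7), '@' teleport (0,7)->(4,2), also enter (4,2), move right to (4,3)
Step 14: enter (4,3), '.' pass, move right to (4,4)
Step 15: enter (4,4), '.' pass, move right to (4,5)
Step 16: enter (4,5), '.' pass, move right to (4,6)
Step 17: enter (4,6), '.' pass, move right to (4,7)
Step 18: enter (4,7), '\' deflects right->down, move down to (5,7)
Step 19: enter (5,7), '.' pass, move down to (6,7)
Step 20: enter (6,7), '.' pass, move down to (7,7)
Step 21: enter (7,7), '.' pass, move down to (8,7)
Step 22: enter (8,7), '/' deflects down->left, move left to (8,6)
Step 23: enter (8,6), '.' pass, move left to (8,5)
Step 24: enter (8,5), '.' pass, move left to (8,4)
Step 25: enter (8,4), '.' pass, move left to (8,3)
Step 26: enter (8,3), '.' pass, move left to (8,2)
Step 27: enter (8,2), '.' pass, move left to (8,1)
Step 28: enter (8,1), '.' pass, move left to (8,0)
Step 29: enter (8,0), '.' pass, move left to (8,-1)
Step 30: at (8,-1) — EXIT via left edge, pos 8
Path length (cell visits): 30

Answer: 30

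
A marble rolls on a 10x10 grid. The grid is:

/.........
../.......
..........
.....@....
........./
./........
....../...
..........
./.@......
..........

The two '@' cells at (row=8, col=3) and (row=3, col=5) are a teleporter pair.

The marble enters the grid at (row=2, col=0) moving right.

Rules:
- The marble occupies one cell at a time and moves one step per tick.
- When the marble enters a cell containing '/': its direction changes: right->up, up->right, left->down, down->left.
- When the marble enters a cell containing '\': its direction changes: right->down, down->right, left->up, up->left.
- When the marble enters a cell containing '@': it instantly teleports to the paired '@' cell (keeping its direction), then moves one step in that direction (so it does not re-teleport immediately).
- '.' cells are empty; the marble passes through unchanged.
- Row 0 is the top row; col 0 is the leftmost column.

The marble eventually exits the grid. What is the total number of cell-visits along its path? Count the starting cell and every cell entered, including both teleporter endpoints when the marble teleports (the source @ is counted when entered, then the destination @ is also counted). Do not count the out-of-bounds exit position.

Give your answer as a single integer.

Step 1: enter (2,0), '.' pass, move right to (2,1)
Step 2: enter (2,1), '.' pass, move right to (2,2)
Step 3: enter (2,2), '.' pass, move right to (2,3)
Step 4: enter (2,3), '.' pass, move right to (2,4)
Step 5: enter (2,4), '.' pass, move right to (2,5)
Step 6: enter (2,5), '.' pass, move right to (2,6)
Step 7: enter (2,6), '.' pass, move right to (2,7)
Step 8: enter (2,7), '.' pass, move right to (2,8)
Step 9: enter (2,8), '.' pass, move right to (2,9)
Step 10: enter (2,9), '.' pass, move right to (2,10)
Step 11: at (2,10) — EXIT via right edge, pos 2
Path length (cell visits): 10

Answer: 10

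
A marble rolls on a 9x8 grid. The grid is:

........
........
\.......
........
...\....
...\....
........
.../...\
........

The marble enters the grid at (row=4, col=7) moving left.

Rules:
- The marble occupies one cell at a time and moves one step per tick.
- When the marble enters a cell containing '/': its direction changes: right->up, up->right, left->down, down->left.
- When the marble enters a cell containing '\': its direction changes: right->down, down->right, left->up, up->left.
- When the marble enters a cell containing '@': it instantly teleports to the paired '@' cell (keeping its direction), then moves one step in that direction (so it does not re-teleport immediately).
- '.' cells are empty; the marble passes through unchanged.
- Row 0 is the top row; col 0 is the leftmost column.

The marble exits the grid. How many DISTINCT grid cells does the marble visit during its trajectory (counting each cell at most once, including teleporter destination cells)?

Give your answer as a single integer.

Answer: 9

Derivation:
Step 1: enter (4,7), '.' pass, move left to (4,6)
Step 2: enter (4,6), '.' pass, move left to (4,5)
Step 3: enter (4,5), '.' pass, move left to (4,4)
Step 4: enter (4,4), '.' pass, move left to (4,3)
Step 5: enter (4,3), '\' deflects left->up, move up to (3,3)
Step 6: enter (3,3), '.' pass, move up to (2,3)
Step 7: enter (2,3), '.' pass, move up to (1,3)
Step 8: enter (1,3), '.' pass, move up to (0,3)
Step 9: enter (0,3), '.' pass, move up to (-1,3)
Step 10: at (-1,3) — EXIT via top edge, pos 3
Distinct cells visited: 9 (path length 9)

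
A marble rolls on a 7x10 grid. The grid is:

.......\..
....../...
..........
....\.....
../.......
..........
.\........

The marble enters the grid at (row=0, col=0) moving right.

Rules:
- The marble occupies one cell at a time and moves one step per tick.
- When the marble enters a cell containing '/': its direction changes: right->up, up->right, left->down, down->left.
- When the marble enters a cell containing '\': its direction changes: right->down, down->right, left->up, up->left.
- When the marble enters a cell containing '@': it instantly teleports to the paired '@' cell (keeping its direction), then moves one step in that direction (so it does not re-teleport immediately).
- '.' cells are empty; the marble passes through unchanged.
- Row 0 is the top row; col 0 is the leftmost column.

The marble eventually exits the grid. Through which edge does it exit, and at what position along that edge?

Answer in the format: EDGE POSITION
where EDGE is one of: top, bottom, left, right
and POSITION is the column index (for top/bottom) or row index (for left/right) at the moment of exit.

Step 1: enter (0,0), '.' pass, move right to (0,1)
Step 2: enter (0,1), '.' pass, move right to (0,2)
Step 3: enter (0,2), '.' pass, move right to (0,3)
Step 4: enter (0,3), '.' pass, move right to (0,4)
Step 5: enter (0,4), '.' pass, move right to (0,5)
Step 6: enter (0,5), '.' pass, move right to (0,6)
Step 7: enter (0,6), '.' pass, move right to (0,7)
Step 8: enter (0,7), '\' deflects right->down, move down to (1,7)
Step 9: enter (1,7), '.' pass, move down to (2,7)
Step 10: enter (2,7), '.' pass, move down to (3,7)
Step 11: enter (3,7), '.' pass, move down to (4,7)
Step 12: enter (4,7), '.' pass, move down to (5,7)
Step 13: enter (5,7), '.' pass, move down to (6,7)
Step 14: enter (6,7), '.' pass, move down to (7,7)
Step 15: at (7,7) — EXIT via bottom edge, pos 7

Answer: bottom 7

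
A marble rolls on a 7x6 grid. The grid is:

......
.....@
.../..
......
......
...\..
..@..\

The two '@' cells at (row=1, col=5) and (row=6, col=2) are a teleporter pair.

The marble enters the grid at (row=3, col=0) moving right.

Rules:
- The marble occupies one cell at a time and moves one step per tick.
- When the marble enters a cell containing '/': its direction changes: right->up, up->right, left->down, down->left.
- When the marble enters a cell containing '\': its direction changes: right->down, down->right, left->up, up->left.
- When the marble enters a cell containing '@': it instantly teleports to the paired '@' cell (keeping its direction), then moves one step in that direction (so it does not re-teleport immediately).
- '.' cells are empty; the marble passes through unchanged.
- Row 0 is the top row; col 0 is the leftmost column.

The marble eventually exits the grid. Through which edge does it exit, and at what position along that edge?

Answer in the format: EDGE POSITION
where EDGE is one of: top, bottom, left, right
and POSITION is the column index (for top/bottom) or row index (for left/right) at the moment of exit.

Step 1: enter (3,0), '.' pass, move right to (3,1)
Step 2: enter (3,1), '.' pass, move right to (3,2)
Step 3: enter (3,2), '.' pass, move right to (3,3)
Step 4: enter (3,3), '.' pass, move right to (3,4)
Step 5: enter (3,4), '.' pass, move right to (3,5)
Step 6: enter (3,5), '.' pass, move right to (3,6)
Step 7: at (3,6) — EXIT via right edge, pos 3

Answer: right 3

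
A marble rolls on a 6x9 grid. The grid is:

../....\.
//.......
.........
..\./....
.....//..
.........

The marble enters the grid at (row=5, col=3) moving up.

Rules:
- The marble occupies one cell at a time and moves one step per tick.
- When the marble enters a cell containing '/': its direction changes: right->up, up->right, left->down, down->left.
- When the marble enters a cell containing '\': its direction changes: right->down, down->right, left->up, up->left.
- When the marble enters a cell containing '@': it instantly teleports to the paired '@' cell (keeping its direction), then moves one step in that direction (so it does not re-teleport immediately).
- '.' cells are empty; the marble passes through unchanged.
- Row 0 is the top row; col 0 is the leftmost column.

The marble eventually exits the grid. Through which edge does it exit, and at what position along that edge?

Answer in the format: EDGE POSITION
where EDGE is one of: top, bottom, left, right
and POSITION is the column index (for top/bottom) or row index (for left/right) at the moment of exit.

Answer: top 3

Derivation:
Step 1: enter (5,3), '.' pass, move up to (4,3)
Step 2: enter (4,3), '.' pass, move up to (3,3)
Step 3: enter (3,3), '.' pass, move up to (2,3)
Step 4: enter (2,3), '.' pass, move up to (1,3)
Step 5: enter (1,3), '.' pass, move up to (0,3)
Step 6: enter (0,3), '.' pass, move up to (-1,3)
Step 7: at (-1,3) — EXIT via top edge, pos 3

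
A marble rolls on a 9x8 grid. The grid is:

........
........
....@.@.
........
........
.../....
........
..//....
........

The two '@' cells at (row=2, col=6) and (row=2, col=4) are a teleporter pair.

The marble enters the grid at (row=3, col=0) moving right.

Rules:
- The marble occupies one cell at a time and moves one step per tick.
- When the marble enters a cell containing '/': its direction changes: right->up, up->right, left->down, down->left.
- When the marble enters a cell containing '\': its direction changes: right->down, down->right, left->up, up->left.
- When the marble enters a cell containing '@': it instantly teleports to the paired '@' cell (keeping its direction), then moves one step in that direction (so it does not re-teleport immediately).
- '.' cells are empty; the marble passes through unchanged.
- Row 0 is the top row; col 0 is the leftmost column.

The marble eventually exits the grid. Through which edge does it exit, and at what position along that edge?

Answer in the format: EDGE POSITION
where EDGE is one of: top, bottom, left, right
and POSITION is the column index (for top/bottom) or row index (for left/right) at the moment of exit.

Answer: right 3

Derivation:
Step 1: enter (3,0), '.' pass, move right to (3,1)
Step 2: enter (3,1), '.' pass, move right to (3,2)
Step 3: enter (3,2), '.' pass, move right to (3,3)
Step 4: enter (3,3), '.' pass, move right to (3,4)
Step 5: enter (3,4), '.' pass, move right to (3,5)
Step 6: enter (3,5), '.' pass, move right to (3,6)
Step 7: enter (3,6), '.' pass, move right to (3,7)
Step 8: enter (3,7), '.' pass, move right to (3,8)
Step 9: at (3,8) — EXIT via right edge, pos 3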